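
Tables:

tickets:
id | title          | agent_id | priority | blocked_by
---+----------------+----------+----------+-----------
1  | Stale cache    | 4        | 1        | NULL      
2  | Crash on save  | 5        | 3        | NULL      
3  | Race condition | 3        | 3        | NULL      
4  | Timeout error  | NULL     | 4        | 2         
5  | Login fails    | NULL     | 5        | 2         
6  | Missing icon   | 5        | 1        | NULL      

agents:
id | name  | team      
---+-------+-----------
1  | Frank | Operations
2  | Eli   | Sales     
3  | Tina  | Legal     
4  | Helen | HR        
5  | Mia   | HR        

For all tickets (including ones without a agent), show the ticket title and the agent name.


LEFT JOIN keeps every row from tickets (the left table); where agent_id has no match in agents, the agent columns become NULL. Walk through each ticket:
  - ticket 1 (Stale cache): agent_id=4 -> matches Helen
  - ticket 2 (Crash on save): agent_id=5 -> matches Mia
  - ticket 3 (Race condition): agent_id=3 -> matches Tina
  - ticket 4 (Timeout error): agent_id=NULL, no match -> kept with NULL
  - ticket 5 (Login fails): agent_id=NULL, no match -> kept with NULL
  - ticket 6 (Missing icon): agent_id=5 -> matches Mia
All 6 rows appear; 2 have NULL agent.

SQL:
SELECT a.title, b.name AS agent
FROM tickets a
LEFT JOIN agents b ON a.agent_id = b.id

Result:
title          | agent
---------------+------
Stale cache    | Helen
Crash on save  | Mia  
Race condition | Tina 
Timeout error  | NULL 
Login fails    | NULL 
Missing icon   | Mia  


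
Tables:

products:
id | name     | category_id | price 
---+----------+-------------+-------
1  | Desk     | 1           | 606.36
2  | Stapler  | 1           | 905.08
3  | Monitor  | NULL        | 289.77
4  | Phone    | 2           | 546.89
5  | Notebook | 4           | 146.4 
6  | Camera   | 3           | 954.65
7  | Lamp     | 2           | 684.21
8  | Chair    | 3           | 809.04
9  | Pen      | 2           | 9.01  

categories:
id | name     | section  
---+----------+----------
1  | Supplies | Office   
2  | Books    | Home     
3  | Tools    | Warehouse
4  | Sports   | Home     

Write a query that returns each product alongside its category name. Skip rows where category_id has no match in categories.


INNER JOIN keeps only products rows whose category_id matches an id in categories. Walk through each product:
  - product 1 (Desk): category_id=1 -> matches Supplies
  - product 2 (Stapler): category_id=1 -> matches Supplies
  - product 3 (Monitor): category_id=NULL, no match -> dropped
  - product 4 (Phone): category_id=2 -> matches Books
  - product 5 (Notebook): category_id=4 -> matches Sports
  - product 6 (Camera): category_id=3 -> matches Tools
  - product 7 (Lamp): category_id=2 -> matches Books
  - product 8 (Chair): category_id=3 -> matches Tools
  - product 9 (Pen): category_id=2 -> matches Books
So 1 of 9 rows is dropped.

SQL:
SELECT a.name, b.name AS category
FROM products a
INNER JOIN categories b ON a.category_id = b.id

Result:
name     | category
---------+---------
Desk     | Supplies
Stapler  | Supplies
Phone    | Books   
Notebook | Sports  
Camera   | Tools   
Lamp     | Books   
Chair    | Tools   
Pen      | Books   


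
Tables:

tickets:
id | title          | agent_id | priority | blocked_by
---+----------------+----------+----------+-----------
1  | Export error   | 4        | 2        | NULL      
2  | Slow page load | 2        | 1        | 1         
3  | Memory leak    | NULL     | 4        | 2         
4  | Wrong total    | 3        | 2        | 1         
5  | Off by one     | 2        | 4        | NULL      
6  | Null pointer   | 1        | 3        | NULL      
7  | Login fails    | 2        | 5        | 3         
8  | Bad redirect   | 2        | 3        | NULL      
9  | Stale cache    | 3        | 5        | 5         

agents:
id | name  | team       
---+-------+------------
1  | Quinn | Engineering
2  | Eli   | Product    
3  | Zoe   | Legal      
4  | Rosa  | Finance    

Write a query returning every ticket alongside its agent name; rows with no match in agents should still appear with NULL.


LEFT JOIN keeps every row from tickets (the left table); where agent_id has no match in agents, the agent columns become NULL. Walk through each ticket:
  - ticket 1 (Export error): agent_id=4 -> matches Rosa
  - ticket 2 (Slow page load): agent_id=2 -> matches Eli
  - ticket 3 (Memory leak): agent_id=NULL, no match -> kept with NULL
  - ticket 4 (Wrong total): agent_id=3 -> matches Zoe
  - ticket 5 (Off by one): agent_id=2 -> matches Eli
  - ticket 6 (Null pointer): agent_id=1 -> matches Quinn
  - ticket 7 (Login fails): agent_id=2 -> matches Eli
  - ticket 8 (Bad redirect): agent_id=2 -> matches Eli
  - ticket 9 (Stale cache): agent_id=3 -> matches Zoe
All 9 rows appear; 1 has NULL agent.

SQL:
SELECT a.title, b.name AS agent
FROM tickets a
LEFT JOIN agents b ON a.agent_id = b.id

Result:
title          | agent
---------------+------
Export error   | Rosa 
Slow page load | Eli  
Memory leak    | NULL 
Wrong total    | Zoe  
Off by one     | Eli  
Null pointer   | Quinn
Login fails    | Eli  
Bad redirect   | Eli  
Stale cache    | Zoe  


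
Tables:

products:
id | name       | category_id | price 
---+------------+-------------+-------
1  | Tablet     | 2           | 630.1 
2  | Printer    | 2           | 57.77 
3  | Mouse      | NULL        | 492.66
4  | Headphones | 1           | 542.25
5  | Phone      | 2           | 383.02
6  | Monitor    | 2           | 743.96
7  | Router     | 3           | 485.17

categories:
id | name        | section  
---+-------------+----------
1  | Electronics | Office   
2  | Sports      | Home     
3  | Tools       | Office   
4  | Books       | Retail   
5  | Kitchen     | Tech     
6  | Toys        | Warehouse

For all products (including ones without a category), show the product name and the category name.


LEFT JOIN keeps every row from products (the left table); where category_id has no match in categories, the category columns become NULL. Walk through each product:
  - product 1 (Tablet): category_id=2 -> matches Sports
  - product 2 (Printer): category_id=2 -> matches Sports
  - product 3 (Mouse): category_id=NULL, no match -> kept with NULL
  - product 4 (Headphones): category_id=1 -> matches Electronics
  - product 5 (Phone): category_id=2 -> matches Sports
  - product 6 (Monitor): category_id=2 -> matches Sports
  - product 7 (Router): category_id=3 -> matches Tools
All 7 rows appear; 1 has NULL category.

SQL:
SELECT a.name, b.name AS category
FROM products a
LEFT JOIN categories b ON a.category_id = b.id

Result:
name       | category   
-----------+------------
Tablet     | Sports     
Printer    | Sports     
Mouse      | NULL       
Headphones | Electronics
Phone      | Sports     
Monitor    | Sports     
Router     | Tools      


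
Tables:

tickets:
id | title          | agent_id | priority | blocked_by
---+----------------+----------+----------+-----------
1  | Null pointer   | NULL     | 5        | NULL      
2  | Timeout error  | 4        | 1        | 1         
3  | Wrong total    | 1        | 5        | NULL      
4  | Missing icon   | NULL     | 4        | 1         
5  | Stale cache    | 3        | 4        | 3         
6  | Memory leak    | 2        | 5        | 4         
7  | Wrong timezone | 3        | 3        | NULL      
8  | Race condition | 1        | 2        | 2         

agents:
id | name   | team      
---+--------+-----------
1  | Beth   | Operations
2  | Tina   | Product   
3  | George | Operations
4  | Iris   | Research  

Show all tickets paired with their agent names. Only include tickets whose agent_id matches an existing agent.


INNER JOIN keeps only tickets rows whose agent_id matches an id in agents. Walk through each ticket:
  - ticket 1 (Null pointer): agent_id=NULL, no match -> dropped
  - ticket 2 (Timeout error): agent_id=4 -> matches Iris
  - ticket 3 (Wrong total): agent_id=1 -> matches Beth
  - ticket 4 (Missing icon): agent_id=NULL, no match -> dropped
  - ticket 5 (Stale cache): agent_id=3 -> matches George
  - ticket 6 (Memory leak): agent_id=2 -> matches Tina
  - ticket 7 (Wrong timezone): agent_id=3 -> matches George
  - ticket 8 (Race condition): agent_id=1 -> matches Beth
So 2 of 8 rows are dropped.

SQL:
SELECT a.title, b.name AS agent
FROM tickets a
INNER JOIN agents b ON a.agent_id = b.id

Result:
title          | agent 
---------------+-------
Timeout error  | Iris  
Wrong total    | Beth  
Stale cache    | George
Memory leak    | Tina  
Wrong timezone | George
Race condition | Beth  


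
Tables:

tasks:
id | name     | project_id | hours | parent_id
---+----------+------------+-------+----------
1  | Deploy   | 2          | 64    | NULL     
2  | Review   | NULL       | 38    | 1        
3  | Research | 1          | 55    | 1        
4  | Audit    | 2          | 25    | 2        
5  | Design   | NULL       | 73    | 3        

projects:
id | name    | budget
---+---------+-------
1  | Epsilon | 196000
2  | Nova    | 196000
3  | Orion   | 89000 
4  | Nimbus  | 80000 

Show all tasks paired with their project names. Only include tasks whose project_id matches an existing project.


INNER JOIN keeps only tasks rows whose project_id matches an id in projects. Walk through each task:
  - task 1 (Deploy): project_id=2 -> matches Nova
  - task 2 (Review): project_id=NULL, no match -> dropped
  - task 3 (Research): project_id=1 -> matches Epsilon
  - task 4 (Audit): project_id=2 -> matches Nova
  - task 5 (Design): project_id=NULL, no match -> dropped
So 2 of 5 rows are dropped.

SQL:
SELECT a.name, b.name AS project
FROM tasks a
INNER JOIN projects b ON a.project_id = b.id

Result:
name     | project
---------+--------
Deploy   | Nova   
Research | Epsilon
Audit    | Nova   


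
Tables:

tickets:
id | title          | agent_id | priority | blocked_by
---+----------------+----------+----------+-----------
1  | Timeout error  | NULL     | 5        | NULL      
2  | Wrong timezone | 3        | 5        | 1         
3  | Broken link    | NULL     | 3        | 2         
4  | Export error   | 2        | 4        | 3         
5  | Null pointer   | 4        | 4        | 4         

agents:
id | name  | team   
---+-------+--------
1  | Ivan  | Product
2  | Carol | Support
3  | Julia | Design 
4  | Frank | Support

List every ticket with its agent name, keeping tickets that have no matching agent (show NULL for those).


LEFT JOIN keeps every row from tickets (the left table); where agent_id has no match in agents, the agent columns become NULL. Walk through each ticket:
  - ticket 1 (Timeout error): agent_id=NULL, no match -> kept with NULL
  - ticket 2 (Wrong timezone): agent_id=3 -> matches Julia
  - ticket 3 (Broken link): agent_id=NULL, no match -> kept with NULL
  - ticket 4 (Export error): agent_id=2 -> matches Carol
  - ticket 5 (Null pointer): agent_id=4 -> matches Frank
All 5 rows appear; 2 have NULL agent.

SQL:
SELECT a.title, b.name AS agent
FROM tickets a
LEFT JOIN agents b ON a.agent_id = b.id

Result:
title          | agent
---------------+------
Timeout error  | NULL 
Wrong timezone | Julia
Broken link    | NULL 
Export error   | Carol
Null pointer   | Frank


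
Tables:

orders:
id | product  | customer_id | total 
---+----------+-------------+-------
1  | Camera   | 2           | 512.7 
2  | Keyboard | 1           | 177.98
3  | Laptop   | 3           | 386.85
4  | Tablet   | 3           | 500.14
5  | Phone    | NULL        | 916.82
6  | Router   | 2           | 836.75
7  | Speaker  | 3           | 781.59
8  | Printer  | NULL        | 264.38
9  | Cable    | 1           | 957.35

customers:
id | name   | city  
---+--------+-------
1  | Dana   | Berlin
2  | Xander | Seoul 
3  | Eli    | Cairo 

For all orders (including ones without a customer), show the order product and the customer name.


LEFT JOIN keeps every row from orders (the left table); where customer_id has no match in customers, the customer columns become NULL. Walk through each order:
  - order 1 (Camera): customer_id=2 -> matches Xander
  - order 2 (Keyboard): customer_id=1 -> matches Dana
  - order 3 (Laptop): customer_id=3 -> matches Eli
  - order 4 (Tablet): customer_id=3 -> matches Eli
  - order 5 (Phone): customer_id=NULL, no match -> kept with NULL
  - order 6 (Router): customer_id=2 -> matches Xander
  - order 7 (Speaker): customer_id=3 -> matches Eli
  - order 8 (Printer): customer_id=NULL, no match -> kept with NULL
  - order 9 (Cable): customer_id=1 -> matches Dana
All 9 rows appear; 2 have NULL customer.

SQL:
SELECT a.product, b.name AS customer
FROM orders a
LEFT JOIN customers b ON a.customer_id = b.id

Result:
product  | customer
---------+---------
Camera   | Xander  
Keyboard | Dana    
Laptop   | Eli     
Tablet   | Eli     
Phone    | NULL    
Router   | Xander  
Speaker  | Eli     
Printer  | NULL    
Cable    | Dana    


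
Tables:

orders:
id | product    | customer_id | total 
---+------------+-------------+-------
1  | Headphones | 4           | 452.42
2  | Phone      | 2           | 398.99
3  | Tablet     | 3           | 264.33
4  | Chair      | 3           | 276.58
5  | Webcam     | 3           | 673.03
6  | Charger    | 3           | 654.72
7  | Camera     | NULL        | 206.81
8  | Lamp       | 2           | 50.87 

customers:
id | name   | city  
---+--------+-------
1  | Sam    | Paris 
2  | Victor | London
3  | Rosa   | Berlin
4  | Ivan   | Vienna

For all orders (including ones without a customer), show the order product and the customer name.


LEFT JOIN keeps every row from orders (the left table); where customer_id has no match in customers, the customer columns become NULL. Walk through each order:
  - order 1 (Headphones): customer_id=4 -> matches Ivan
  - order 2 (Phone): customer_id=2 -> matches Victor
  - order 3 (Tablet): customer_id=3 -> matches Rosa
  - order 4 (Chair): customer_id=3 -> matches Rosa
  - order 5 (Webcam): customer_id=3 -> matches Rosa
  - order 6 (Charger): customer_id=3 -> matches Rosa
  - order 7 (Camera): customer_id=NULL, no match -> kept with NULL
  - order 8 (Lamp): customer_id=2 -> matches Victor
All 8 rows appear; 1 has NULL customer.

SQL:
SELECT a.product, b.name AS customer
FROM orders a
LEFT JOIN customers b ON a.customer_id = b.id

Result:
product    | customer
-----------+---------
Headphones | Ivan    
Phone      | Victor  
Tablet     | Rosa    
Chair      | Rosa    
Webcam     | Rosa    
Charger    | Rosa    
Camera     | NULL    
Lamp       | Victor  


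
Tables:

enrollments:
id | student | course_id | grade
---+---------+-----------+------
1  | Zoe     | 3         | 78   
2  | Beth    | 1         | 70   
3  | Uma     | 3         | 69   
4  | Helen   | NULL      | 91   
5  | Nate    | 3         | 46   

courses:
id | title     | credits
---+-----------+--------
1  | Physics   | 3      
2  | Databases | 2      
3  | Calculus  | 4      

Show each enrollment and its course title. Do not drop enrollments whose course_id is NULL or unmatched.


LEFT JOIN keeps every row from enrollments (the left table); where course_id has no match in courses, the course columns become NULL. Walk through each enrollment:
  - enrollment 1 (Zoe): course_id=3 -> matches Calculus
  - enrollment 2 (Beth): course_id=1 -> matches Physics
  - enrollment 3 (Uma): course_id=3 -> matches Calculus
  - enrollment 4 (Helen): course_id=NULL, no match -> kept with NULL
  - enrollment 5 (Nate): course_id=3 -> matches Calculus
All 5 rows appear; 1 has NULL course.

SQL:
SELECT a.student, b.title AS course
FROM enrollments a
LEFT JOIN courses b ON a.course_id = b.id

Result:
student | course  
--------+---------
Zoe     | Calculus
Beth    | Physics 
Uma     | Calculus
Helen   | NULL    
Nate    | Calculus


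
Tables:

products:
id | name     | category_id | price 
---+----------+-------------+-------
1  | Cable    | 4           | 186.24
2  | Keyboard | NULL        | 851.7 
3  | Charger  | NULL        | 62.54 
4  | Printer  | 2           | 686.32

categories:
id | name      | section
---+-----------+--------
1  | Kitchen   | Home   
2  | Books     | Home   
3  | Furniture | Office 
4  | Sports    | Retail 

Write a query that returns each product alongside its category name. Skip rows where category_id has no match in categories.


INNER JOIN keeps only products rows whose category_id matches an id in categories. Walk through each product:
  - product 1 (Cable): category_id=4 -> matches Sports
  - product 2 (Keyboard): category_id=NULL, no match -> dropped
  - product 3 (Charger): category_id=NULL, no match -> dropped
  - product 4 (Printer): category_id=2 -> matches Books
So 2 of 4 rows are dropped.

SQL:
SELECT a.name, b.name AS category
FROM products a
INNER JOIN categories b ON a.category_id = b.id

Result:
name    | category
--------+---------
Cable   | Sports  
Printer | Books   


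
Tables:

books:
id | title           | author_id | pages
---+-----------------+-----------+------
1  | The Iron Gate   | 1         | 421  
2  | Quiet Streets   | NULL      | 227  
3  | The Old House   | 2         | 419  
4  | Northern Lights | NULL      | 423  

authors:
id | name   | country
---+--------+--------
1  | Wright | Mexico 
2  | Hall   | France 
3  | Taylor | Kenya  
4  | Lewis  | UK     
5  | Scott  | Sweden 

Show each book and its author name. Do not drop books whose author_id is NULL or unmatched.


LEFT JOIN keeps every row from books (the left table); where author_id has no match in authors, the author columns become NULL. Walk through each book:
  - book 1 (The Iron Gate): author_id=1 -> matches Wright
  - book 2 (Quiet Streets): author_id=NULL, no match -> kept with NULL
  - book 3 (The Old House): author_id=2 -> matches Hall
  - book 4 (Northern Lights): author_id=NULL, no match -> kept with NULL
All 4 rows appear; 2 have NULL author.

SQL:
SELECT a.title, b.name AS author
FROM books a
LEFT JOIN authors b ON a.author_id = b.id

Result:
title           | author
----------------+-------
The Iron Gate   | Wright
Quiet Streets   | NULL  
The Old House   | Hall  
Northern Lights | NULL  


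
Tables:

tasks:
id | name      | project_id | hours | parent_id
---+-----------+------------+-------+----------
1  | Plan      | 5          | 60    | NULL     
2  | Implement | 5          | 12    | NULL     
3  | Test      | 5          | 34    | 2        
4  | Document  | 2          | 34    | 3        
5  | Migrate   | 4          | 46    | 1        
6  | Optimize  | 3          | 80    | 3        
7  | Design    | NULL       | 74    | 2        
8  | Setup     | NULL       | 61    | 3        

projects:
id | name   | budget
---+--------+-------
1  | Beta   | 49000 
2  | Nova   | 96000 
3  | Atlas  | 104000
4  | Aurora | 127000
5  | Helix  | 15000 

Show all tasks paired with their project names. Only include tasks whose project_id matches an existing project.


INNER JOIN keeps only tasks rows whose project_id matches an id in projects. Walk through each task:
  - task 1 (Plan): project_id=5 -> matches Helix
  - task 2 (Implement): project_id=5 -> matches Helix
  - task 3 (Test): project_id=5 -> matches Helix
  - task 4 (Document): project_id=2 -> matches Nova
  - task 5 (Migrate): project_id=4 -> matches Aurora
  - task 6 (Optimize): project_id=3 -> matches Atlas
  - task 7 (Design): project_id=NULL, no match -> dropped
  - task 8 (Setup): project_id=NULL, no match -> dropped
So 2 of 8 rows are dropped.

SQL:
SELECT a.name, b.name AS project
FROM tasks a
INNER JOIN projects b ON a.project_id = b.id

Result:
name      | project
----------+--------
Plan      | Helix  
Implement | Helix  
Test      | Helix  
Document  | Nova   
Migrate   | Aurora 
Optimize  | Atlas  


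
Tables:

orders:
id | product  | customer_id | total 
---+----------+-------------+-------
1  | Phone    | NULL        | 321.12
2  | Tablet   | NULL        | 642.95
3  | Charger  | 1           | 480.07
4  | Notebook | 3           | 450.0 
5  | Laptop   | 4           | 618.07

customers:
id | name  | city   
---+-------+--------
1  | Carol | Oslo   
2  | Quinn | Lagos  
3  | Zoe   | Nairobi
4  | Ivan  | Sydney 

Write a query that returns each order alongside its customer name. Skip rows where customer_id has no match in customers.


INNER JOIN keeps only orders rows whose customer_id matches an id in customers. Walk through each order:
  - order 1 (Phone): customer_id=NULL, no match -> dropped
  - order 2 (Tablet): customer_id=NULL, no match -> dropped
  - order 3 (Charger): customer_id=1 -> matches Carol
  - order 4 (Notebook): customer_id=3 -> matches Zoe
  - order 5 (Laptop): customer_id=4 -> matches Ivan
So 2 of 5 rows are dropped.

SQL:
SELECT a.product, b.name AS customer
FROM orders a
INNER JOIN customers b ON a.customer_id = b.id

Result:
product  | customer
---------+---------
Charger  | Carol   
Notebook | Zoe     
Laptop   | Ivan    


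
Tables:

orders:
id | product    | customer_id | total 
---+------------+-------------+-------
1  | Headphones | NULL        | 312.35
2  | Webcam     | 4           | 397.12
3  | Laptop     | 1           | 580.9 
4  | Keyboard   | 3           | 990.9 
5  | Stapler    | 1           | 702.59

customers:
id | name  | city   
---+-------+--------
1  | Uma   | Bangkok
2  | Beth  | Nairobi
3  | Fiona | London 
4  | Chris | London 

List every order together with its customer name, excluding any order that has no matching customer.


INNER JOIN keeps only orders rows whose customer_id matches an id in customers. Walk through each order:
  - order 1 (Headphones): customer_id=NULL, no match -> dropped
  - order 2 (Webcam): customer_id=4 -> matches Chris
  - order 3 (Laptop): customer_id=1 -> matches Uma
  - order 4 (Keyboard): customer_id=3 -> matches Fiona
  - order 5 (Stapler): customer_id=1 -> matches Uma
So 1 of 5 rows is dropped.

SQL:
SELECT a.product, b.name AS customer
FROM orders a
INNER JOIN customers b ON a.customer_id = b.id

Result:
product  | customer
---------+---------
Webcam   | Chris   
Laptop   | Uma     
Keyboard | Fiona   
Stapler  | Uma     


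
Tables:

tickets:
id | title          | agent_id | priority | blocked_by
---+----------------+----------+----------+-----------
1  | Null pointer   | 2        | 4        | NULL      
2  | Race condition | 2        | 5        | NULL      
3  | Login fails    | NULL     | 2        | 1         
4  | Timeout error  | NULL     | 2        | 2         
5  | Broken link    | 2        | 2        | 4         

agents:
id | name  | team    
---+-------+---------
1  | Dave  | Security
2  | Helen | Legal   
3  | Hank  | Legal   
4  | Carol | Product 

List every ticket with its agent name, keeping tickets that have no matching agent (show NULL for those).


LEFT JOIN keeps every row from tickets (the left table); where agent_id has no match in agents, the agent columns become NULL. Walk through each ticket:
  - ticket 1 (Null pointer): agent_id=2 -> matches Helen
  - ticket 2 (Race condition): agent_id=2 -> matches Helen
  - ticket 3 (Login fails): agent_id=NULL, no match -> kept with NULL
  - ticket 4 (Timeout error): agent_id=NULL, no match -> kept with NULL
  - ticket 5 (Broken link): agent_id=2 -> matches Helen
All 5 rows appear; 2 have NULL agent.

SQL:
SELECT a.title, b.name AS agent
FROM tickets a
LEFT JOIN agents b ON a.agent_id = b.id

Result:
title          | agent
---------------+------
Null pointer   | Helen
Race condition | Helen
Login fails    | NULL 
Timeout error  | NULL 
Broken link    | Helen


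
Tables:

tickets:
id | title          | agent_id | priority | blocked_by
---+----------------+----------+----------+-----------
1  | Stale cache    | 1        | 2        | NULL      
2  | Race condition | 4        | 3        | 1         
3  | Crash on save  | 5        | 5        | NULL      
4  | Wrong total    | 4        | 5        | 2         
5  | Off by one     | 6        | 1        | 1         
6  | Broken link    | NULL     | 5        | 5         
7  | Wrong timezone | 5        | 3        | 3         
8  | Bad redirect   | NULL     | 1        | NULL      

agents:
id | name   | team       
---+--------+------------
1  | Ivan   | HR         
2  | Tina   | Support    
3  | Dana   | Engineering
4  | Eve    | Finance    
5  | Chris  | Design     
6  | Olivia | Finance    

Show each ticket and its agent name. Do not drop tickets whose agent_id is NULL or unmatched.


LEFT JOIN keeps every row from tickets (the left table); where agent_id has no match in agents, the agent columns become NULL. Walk through each ticket:
  - ticket 1 (Stale cache): agent_id=1 -> matches Ivan
  - ticket 2 (Race condition): agent_id=4 -> matches Eve
  - ticket 3 (Crash on save): agent_id=5 -> matches Chris
  - ticket 4 (Wrong total): agent_id=4 -> matches Eve
  - ticket 5 (Off by one): agent_id=6 -> matches Olivia
  - ticket 6 (Broken link): agent_id=NULL, no match -> kept with NULL
  - ticket 7 (Wrong timezone): agent_id=5 -> matches Chris
  - ticket 8 (Bad redirect): agent_id=NULL, no match -> kept with NULL
All 8 rows appear; 2 have NULL agent.

SQL:
SELECT a.title, b.name AS agent
FROM tickets a
LEFT JOIN agents b ON a.agent_id = b.id

Result:
title          | agent 
---------------+-------
Stale cache    | Ivan  
Race condition | Eve   
Crash on save  | Chris 
Wrong total    | Eve   
Off by one     | Olivia
Broken link    | NULL  
Wrong timezone | Chris 
Bad redirect   | NULL  


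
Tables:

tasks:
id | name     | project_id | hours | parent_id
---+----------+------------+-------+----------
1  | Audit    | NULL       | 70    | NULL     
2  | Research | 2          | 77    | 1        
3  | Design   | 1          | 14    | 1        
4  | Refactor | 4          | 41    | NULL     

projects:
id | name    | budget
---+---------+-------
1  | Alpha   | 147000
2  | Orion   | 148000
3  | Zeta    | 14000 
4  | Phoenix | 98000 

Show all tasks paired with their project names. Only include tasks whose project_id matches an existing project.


INNER JOIN keeps only tasks rows whose project_id matches an id in projects. Walk through each task:
  - task 1 (Audit): project_id=NULL, no match -> dropped
  - task 2 (Research): project_id=2 -> matches Orion
  - task 3 (Design): project_id=1 -> matches Alpha
  - task 4 (Refactor): project_id=4 -> matches Phoenix
So 1 of 4 rows is dropped.

SQL:
SELECT a.name, b.name AS project
FROM tasks a
INNER JOIN projects b ON a.project_id = b.id

Result:
name     | project
---------+--------
Research | Orion  
Design   | Alpha  
Refactor | Phoenix


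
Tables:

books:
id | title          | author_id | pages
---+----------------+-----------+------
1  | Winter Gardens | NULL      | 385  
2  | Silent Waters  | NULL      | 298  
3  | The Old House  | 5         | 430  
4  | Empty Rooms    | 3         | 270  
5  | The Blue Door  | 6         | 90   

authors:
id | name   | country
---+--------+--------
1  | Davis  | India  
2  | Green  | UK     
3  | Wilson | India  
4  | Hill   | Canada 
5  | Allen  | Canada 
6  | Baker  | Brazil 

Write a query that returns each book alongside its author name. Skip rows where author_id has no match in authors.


INNER JOIN keeps only books rows whose author_id matches an id in authors. Walk through each book:
  - book 1 (Winter Gardens): author_id=NULL, no match -> dropped
  - book 2 (Silent Waters): author_id=NULL, no match -> dropped
  - book 3 (The Old House): author_id=5 -> matches Allen
  - book 4 (Empty Rooms): author_id=3 -> matches Wilson
  - book 5 (The Blue Door): author_id=6 -> matches Baker
So 2 of 5 rows are dropped.

SQL:
SELECT a.title, b.name AS author
FROM books a
INNER JOIN authors b ON a.author_id = b.id

Result:
title         | author
--------------+-------
The Old House | Allen 
Empty Rooms   | Wilson
The Blue Door | Baker 


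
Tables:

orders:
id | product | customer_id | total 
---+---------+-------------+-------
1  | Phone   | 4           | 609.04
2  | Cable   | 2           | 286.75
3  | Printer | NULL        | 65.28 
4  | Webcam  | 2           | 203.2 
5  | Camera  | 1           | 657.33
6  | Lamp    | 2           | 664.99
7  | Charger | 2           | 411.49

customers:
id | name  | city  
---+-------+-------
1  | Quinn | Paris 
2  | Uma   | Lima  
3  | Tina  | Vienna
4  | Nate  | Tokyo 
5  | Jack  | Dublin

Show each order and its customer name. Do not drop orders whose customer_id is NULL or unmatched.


LEFT JOIN keeps every row from orders (the left table); where customer_id has no match in customers, the customer columns become NULL. Walk through each order:
  - order 1 (Phone): customer_id=4 -> matches Nate
  - order 2 (Cable): customer_id=2 -> matches Uma
  - order 3 (Printer): customer_id=NULL, no match -> kept with NULL
  - order 4 (Webcam): customer_id=2 -> matches Uma
  - order 5 (Camera): customer_id=1 -> matches Quinn
  - order 6 (Lamp): customer_id=2 -> matches Uma
  - order 7 (Charger): customer_id=2 -> matches Uma
All 7 rows appear; 1 has NULL customer.

SQL:
SELECT a.product, b.name AS customer
FROM orders a
LEFT JOIN customers b ON a.customer_id = b.id

Result:
product | customer
--------+---------
Phone   | Nate    
Cable   | Uma     
Printer | NULL    
Webcam  | Uma     
Camera  | Quinn   
Lamp    | Uma     
Charger | Uma     


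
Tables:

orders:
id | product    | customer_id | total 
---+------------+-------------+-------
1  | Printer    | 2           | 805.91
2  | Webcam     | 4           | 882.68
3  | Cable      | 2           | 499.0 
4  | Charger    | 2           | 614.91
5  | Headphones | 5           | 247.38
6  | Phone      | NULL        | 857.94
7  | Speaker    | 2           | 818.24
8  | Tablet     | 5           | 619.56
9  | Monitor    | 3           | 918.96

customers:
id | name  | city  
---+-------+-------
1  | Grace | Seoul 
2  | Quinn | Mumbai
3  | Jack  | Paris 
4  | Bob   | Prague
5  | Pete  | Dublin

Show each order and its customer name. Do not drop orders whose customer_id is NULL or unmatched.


LEFT JOIN keeps every row from orders (the left table); where customer_id has no match in customers, the customer columns become NULL. Walk through each order:
  - order 1 (Printer): customer_id=2 -> matches Quinn
  - order 2 (Webcam): customer_id=4 -> matches Bob
  - order 3 (Cable): customer_id=2 -> matches Quinn
  - order 4 (Charger): customer_id=2 -> matches Quinn
  - order 5 (Headphones): customer_id=5 -> matches Pete
  - order 6 (Phone): customer_id=NULL, no match -> kept with NULL
  - order 7 (Speaker): customer_id=2 -> matches Quinn
  - order 8 (Tablet): customer_id=5 -> matches Pete
  - order 9 (Monitor): customer_id=3 -> matches Jack
All 9 rows appear; 1 has NULL customer.

SQL:
SELECT a.product, b.name AS customer
FROM orders a
LEFT JOIN customers b ON a.customer_id = b.id

Result:
product    | customer
-----------+---------
Printer    | Quinn   
Webcam     | Bob     
Cable      | Quinn   
Charger    | Quinn   
Headphones | Pete    
Phone      | NULL    
Speaker    | Quinn   
Tablet     | Pete    
Monitor    | Jack    


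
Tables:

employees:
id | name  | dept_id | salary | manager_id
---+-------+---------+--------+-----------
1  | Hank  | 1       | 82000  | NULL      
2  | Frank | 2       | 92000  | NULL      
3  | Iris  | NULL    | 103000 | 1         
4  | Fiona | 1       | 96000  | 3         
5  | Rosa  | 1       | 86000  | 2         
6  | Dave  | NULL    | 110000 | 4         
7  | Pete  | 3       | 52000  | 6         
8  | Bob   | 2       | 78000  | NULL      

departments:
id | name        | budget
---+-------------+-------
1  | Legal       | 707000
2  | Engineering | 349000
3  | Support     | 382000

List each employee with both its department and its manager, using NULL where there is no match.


Two LEFT JOINs from the same base table employees: one to departments via dept_id, one to employees itself via manager_id. Both are LEFT so every employee is preserved.
Match against departments:
  - employee 1 (Hank): dept_id=1 -> matches Legal
  - employee 2 (Frank): dept_id=2 -> matches Engineering
  - employee 3 (Iris): dept_id=NULL, no match -> kept with NULL
  - employee 4 (Fiona): dept_id=1 -> matches Legal
  - employee 5 (Rosa): dept_id=1 -> matches Legal
  - employee 6 (Dave): dept_id=NULL, no match -> kept with NULL
  - employee 7 (Pete): dept_id=3 -> matches Support
  - employee 8 (Bob): dept_id=2 -> matches Engineering
Match against employees (self):
  - employee 1 (Hank): manager_id=NULL -> NULL
  - employee 2 (Frank): manager_id=NULL -> NULL
  - employee 3 (Iris): manager_id=1 -> Hank
  - employee 4 (Fiona): manager_id=3 -> Iris
  - employee 5 (Rosa): manager_id=2 -> Frank
  - employee 6 (Dave): manager_id=4 -> Fiona
  - employee 7 (Pete): manager_id=6 -> Dave
  - employee 8 (Bob): manager_id=NULL -> NULL

SQL:
SELECT a.name, b.name AS department, c.name AS manager
FROM employees a
LEFT JOIN departments b ON a.dept_id = b.id
LEFT JOIN employees c ON a.manager_id = c.id

Result:
name  | department  | manager
------+-------------+--------
Hank  | Legal       | NULL   
Frank | Engineering | NULL   
Iris  | NULL        | Hank   
Fiona | Legal       | Iris   
Rosa  | Legal       | Frank  
Dave  | NULL        | Fiona  
Pete  | Support     | Dave   
Bob   | Engineering | NULL   


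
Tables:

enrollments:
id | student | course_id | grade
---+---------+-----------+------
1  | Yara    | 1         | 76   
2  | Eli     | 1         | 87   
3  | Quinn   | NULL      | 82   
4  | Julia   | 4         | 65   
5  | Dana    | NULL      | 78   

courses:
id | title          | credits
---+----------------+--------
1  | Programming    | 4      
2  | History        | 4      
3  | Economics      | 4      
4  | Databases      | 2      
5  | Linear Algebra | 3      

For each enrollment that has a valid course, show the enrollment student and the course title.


INNER JOIN keeps only enrollments rows whose course_id matches an id in courses. Walk through each enrollment:
  - enrollment 1 (Yara): course_id=1 -> matches Programming
  - enrollment 2 (Eli): course_id=1 -> matches Programming
  - enrollment 3 (Quinn): course_id=NULL, no match -> dropped
  - enrollment 4 (Julia): course_id=4 -> matches Databases
  - enrollment 5 (Dana): course_id=NULL, no match -> dropped
So 2 of 5 rows are dropped.

SQL:
SELECT a.student, b.title AS course
FROM enrollments a
INNER JOIN courses b ON a.course_id = b.id

Result:
student | course     
--------+------------
Yara    | Programming
Eli     | Programming
Julia   | Databases  


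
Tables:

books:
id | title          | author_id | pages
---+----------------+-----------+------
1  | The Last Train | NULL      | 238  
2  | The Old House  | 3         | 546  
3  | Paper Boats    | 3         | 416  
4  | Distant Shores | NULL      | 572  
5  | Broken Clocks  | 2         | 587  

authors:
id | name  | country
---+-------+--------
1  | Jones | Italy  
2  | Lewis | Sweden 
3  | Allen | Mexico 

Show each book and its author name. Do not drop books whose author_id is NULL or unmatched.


LEFT JOIN keeps every row from books (the left table); where author_id has no match in authors, the author columns become NULL. Walk through each book:
  - book 1 (The Last Train): author_id=NULL, no match -> kept with NULL
  - book 2 (The Old House): author_id=3 -> matches Allen
  - book 3 (Paper Boats): author_id=3 -> matches Allen
  - book 4 (Distant Shores): author_id=NULL, no match -> kept with NULL
  - book 5 (Broken Clocks): author_id=2 -> matches Lewis
All 5 rows appear; 2 have NULL author.

SQL:
SELECT a.title, b.name AS author
FROM books a
LEFT JOIN authors b ON a.author_id = b.id

Result:
title          | author
---------------+-------
The Last Train | NULL  
The Old House  | Allen 
Paper Boats    | Allen 
Distant Shores | NULL  
Broken Clocks  | Lewis 


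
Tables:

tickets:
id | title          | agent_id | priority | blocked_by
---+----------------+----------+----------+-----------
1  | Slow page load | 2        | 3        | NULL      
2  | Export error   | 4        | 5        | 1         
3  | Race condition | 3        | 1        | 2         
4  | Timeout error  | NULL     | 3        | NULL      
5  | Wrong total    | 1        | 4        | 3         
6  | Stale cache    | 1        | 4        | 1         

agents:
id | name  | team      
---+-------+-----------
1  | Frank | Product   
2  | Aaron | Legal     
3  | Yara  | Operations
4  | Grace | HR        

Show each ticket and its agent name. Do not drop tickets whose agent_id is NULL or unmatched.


LEFT JOIN keeps every row from tickets (the left table); where agent_id has no match in agents, the agent columns become NULL. Walk through each ticket:
  - ticket 1 (Slow page load): agent_id=2 -> matches Aaron
  - ticket 2 (Export error): agent_id=4 -> matches Grace
  - ticket 3 (Race condition): agent_id=3 -> matches Yara
  - ticket 4 (Timeout error): agent_id=NULL, no match -> kept with NULL
  - ticket 5 (Wrong total): agent_id=1 -> matches Frank
  - ticket 6 (Stale cache): agent_id=1 -> matches Frank
All 6 rows appear; 1 has NULL agent.

SQL:
SELECT a.title, b.name AS agent
FROM tickets a
LEFT JOIN agents b ON a.agent_id = b.id

Result:
title          | agent
---------------+------
Slow page load | Aaron
Export error   | Grace
Race condition | Yara 
Timeout error  | NULL 
Wrong total    | Frank
Stale cache    | Frank


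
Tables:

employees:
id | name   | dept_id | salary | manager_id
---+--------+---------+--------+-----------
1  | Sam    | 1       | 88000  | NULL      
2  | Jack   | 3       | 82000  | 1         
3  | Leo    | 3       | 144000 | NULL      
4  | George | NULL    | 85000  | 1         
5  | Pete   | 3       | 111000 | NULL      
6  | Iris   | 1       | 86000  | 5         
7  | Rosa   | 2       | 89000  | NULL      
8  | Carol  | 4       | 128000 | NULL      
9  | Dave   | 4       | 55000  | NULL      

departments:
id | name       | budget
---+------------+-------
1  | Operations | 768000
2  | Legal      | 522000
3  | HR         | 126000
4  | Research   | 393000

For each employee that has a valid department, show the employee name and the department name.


INNER JOIN keeps only employees rows whose dept_id matches an id in departments. Walk through each employee:
  - employee 1 (Sam): dept_id=1 -> matches Operations
  - employee 2 (Jack): dept_id=3 -> matches HR
  - employee 3 (Leo): dept_id=3 -> matches HR
  - employee 4 (George): dept_id=NULL, no match -> dropped
  - employee 5 (Pete): dept_id=3 -> matches HR
  - employee 6 (Iris): dept_id=1 -> matches Operations
  - employee 7 (Rosa): dept_id=2 -> matches Legal
  - employee 8 (Carol): dept_id=4 -> matches Research
  - employee 9 (Dave): dept_id=4 -> matches Research
So 1 of 9 rows is dropped.

SQL:
SELECT a.name, b.name AS department
FROM employees a
INNER JOIN departments b ON a.dept_id = b.id

Result:
name  | department
------+-----------
Sam   | Operations
Jack  | HR        
Leo   | HR        
Pete  | HR        
Iris  | Operations
Rosa  | Legal     
Carol | Research  
Dave  | Research  


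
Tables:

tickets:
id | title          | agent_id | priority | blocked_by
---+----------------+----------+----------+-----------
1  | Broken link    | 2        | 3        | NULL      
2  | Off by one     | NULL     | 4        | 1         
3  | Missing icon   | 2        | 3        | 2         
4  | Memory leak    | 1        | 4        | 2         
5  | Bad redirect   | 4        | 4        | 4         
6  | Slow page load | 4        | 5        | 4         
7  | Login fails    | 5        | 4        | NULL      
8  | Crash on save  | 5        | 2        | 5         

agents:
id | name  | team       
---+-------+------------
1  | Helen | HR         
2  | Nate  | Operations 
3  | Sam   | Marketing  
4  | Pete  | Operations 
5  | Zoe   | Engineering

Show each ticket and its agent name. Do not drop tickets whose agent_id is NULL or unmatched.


LEFT JOIN keeps every row from tickets (the left table); where agent_id has no match in agents, the agent columns become NULL. Walk through each ticket:
  - ticket 1 (Broken link): agent_id=2 -> matches Nate
  - ticket 2 (Off by one): agent_id=NULL, no match -> kept with NULL
  - ticket 3 (Missing icon): agent_id=2 -> matches Nate
  - ticket 4 (Memory leak): agent_id=1 -> matches Helen
  - ticket 5 (Bad redirect): agent_id=4 -> matches Pete
  - ticket 6 (Slow page load): agent_id=4 -> matches Pete
  - ticket 7 (Login fails): agent_id=5 -> matches Zoe
  - ticket 8 (Crash on save): agent_id=5 -> matches Zoe
All 8 rows appear; 1 has NULL agent.

SQL:
SELECT a.title, b.name AS agent
FROM tickets a
LEFT JOIN agents b ON a.agent_id = b.id

Result:
title          | agent
---------------+------
Broken link    | Nate 
Off by one     | NULL 
Missing icon   | Nate 
Memory leak    | Helen
Bad redirect   | Pete 
Slow page load | Pete 
Login fails    | Zoe  
Crash on save  | Zoe  
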